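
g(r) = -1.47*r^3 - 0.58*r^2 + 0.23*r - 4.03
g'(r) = -4.41*r^2 - 1.16*r + 0.23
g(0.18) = -4.02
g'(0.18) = -0.12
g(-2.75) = 21.52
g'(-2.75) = -29.93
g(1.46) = -9.51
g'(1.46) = -10.86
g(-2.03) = 5.41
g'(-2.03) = -15.59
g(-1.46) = -1.03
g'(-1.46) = -7.48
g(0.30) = -4.05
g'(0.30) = -0.51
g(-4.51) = 117.98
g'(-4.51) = -84.24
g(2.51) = -30.35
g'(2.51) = -30.47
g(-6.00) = 291.23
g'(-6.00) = -151.57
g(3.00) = -48.25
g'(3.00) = -42.94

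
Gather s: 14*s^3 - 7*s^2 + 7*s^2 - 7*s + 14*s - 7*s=14*s^3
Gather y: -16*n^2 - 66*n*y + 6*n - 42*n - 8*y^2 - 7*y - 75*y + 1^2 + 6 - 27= -16*n^2 - 36*n - 8*y^2 + y*(-66*n - 82) - 20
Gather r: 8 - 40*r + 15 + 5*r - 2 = 21 - 35*r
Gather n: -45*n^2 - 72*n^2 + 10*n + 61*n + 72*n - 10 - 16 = -117*n^2 + 143*n - 26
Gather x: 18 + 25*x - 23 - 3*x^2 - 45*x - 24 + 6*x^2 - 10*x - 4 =3*x^2 - 30*x - 33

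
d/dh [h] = 1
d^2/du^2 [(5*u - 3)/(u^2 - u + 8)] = 2*((8 - 15*u)*(u^2 - u + 8) + (2*u - 1)^2*(5*u - 3))/(u^2 - u + 8)^3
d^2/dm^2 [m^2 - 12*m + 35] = 2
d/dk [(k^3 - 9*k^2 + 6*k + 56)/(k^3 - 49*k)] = (9*k^2 + 16*k + 56)/(k^2*(k^2 + 14*k + 49))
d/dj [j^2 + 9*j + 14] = 2*j + 9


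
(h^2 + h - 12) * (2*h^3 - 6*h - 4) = 2*h^5 + 2*h^4 - 30*h^3 - 10*h^2 + 68*h + 48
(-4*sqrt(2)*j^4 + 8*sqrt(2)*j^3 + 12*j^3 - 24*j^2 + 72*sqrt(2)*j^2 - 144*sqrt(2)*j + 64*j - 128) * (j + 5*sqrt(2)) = -4*sqrt(2)*j^5 - 28*j^4 + 8*sqrt(2)*j^4 + 56*j^3 + 132*sqrt(2)*j^3 - 264*sqrt(2)*j^2 + 784*j^2 - 1568*j + 320*sqrt(2)*j - 640*sqrt(2)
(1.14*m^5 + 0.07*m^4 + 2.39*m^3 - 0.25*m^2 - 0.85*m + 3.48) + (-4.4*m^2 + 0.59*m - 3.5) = 1.14*m^5 + 0.07*m^4 + 2.39*m^3 - 4.65*m^2 - 0.26*m - 0.02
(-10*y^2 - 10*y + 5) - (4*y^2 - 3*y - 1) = -14*y^2 - 7*y + 6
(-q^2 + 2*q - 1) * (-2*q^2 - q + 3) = 2*q^4 - 3*q^3 - 3*q^2 + 7*q - 3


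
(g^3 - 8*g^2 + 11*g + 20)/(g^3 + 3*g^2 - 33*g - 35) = (g - 4)/(g + 7)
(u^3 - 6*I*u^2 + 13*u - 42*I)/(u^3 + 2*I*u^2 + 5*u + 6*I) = (u - 7*I)/(u + I)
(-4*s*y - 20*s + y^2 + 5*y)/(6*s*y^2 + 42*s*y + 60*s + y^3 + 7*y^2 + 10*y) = (-4*s + y)/(6*s*y + 12*s + y^2 + 2*y)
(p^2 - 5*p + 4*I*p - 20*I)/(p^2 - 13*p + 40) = (p + 4*I)/(p - 8)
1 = 1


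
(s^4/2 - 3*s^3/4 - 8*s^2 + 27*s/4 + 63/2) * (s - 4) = s^5/2 - 11*s^4/4 - 5*s^3 + 155*s^2/4 + 9*s/2 - 126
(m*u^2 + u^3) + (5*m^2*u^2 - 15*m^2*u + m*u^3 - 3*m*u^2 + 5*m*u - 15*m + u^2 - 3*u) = 5*m^2*u^2 - 15*m^2*u + m*u^3 - 2*m*u^2 + 5*m*u - 15*m + u^3 + u^2 - 3*u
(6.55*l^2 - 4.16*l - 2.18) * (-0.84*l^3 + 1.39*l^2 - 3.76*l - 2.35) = -5.502*l^5 + 12.5989*l^4 - 28.5792*l^3 - 2.7811*l^2 + 17.9728*l + 5.123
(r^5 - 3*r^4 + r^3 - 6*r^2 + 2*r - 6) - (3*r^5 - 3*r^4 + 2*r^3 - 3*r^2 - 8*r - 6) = -2*r^5 - r^3 - 3*r^2 + 10*r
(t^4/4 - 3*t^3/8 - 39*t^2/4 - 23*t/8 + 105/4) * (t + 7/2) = t^5/4 + t^4/2 - 177*t^3/16 - 37*t^2 + 259*t/16 + 735/8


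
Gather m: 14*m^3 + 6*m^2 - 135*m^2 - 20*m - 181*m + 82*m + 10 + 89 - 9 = 14*m^3 - 129*m^2 - 119*m + 90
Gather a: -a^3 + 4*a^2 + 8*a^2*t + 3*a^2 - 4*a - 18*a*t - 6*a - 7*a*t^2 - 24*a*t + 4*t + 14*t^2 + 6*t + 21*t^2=-a^3 + a^2*(8*t + 7) + a*(-7*t^2 - 42*t - 10) + 35*t^2 + 10*t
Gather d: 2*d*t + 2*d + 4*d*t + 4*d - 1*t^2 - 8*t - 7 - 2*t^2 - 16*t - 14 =d*(6*t + 6) - 3*t^2 - 24*t - 21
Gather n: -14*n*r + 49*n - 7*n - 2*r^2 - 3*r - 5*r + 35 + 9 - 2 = n*(42 - 14*r) - 2*r^2 - 8*r + 42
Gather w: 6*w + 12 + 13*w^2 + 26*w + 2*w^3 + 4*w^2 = 2*w^3 + 17*w^2 + 32*w + 12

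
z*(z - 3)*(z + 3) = z^3 - 9*z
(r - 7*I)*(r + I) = r^2 - 6*I*r + 7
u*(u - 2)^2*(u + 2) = u^4 - 2*u^3 - 4*u^2 + 8*u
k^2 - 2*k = k*(k - 2)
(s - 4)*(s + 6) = s^2 + 2*s - 24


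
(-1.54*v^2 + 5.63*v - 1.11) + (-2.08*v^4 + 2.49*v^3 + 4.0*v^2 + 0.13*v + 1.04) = -2.08*v^4 + 2.49*v^3 + 2.46*v^2 + 5.76*v - 0.0700000000000001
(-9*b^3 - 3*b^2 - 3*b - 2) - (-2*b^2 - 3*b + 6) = -9*b^3 - b^2 - 8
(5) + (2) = 7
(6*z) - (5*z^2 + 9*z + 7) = -5*z^2 - 3*z - 7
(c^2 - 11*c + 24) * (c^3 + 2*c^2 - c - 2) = c^5 - 9*c^4 + c^3 + 57*c^2 - 2*c - 48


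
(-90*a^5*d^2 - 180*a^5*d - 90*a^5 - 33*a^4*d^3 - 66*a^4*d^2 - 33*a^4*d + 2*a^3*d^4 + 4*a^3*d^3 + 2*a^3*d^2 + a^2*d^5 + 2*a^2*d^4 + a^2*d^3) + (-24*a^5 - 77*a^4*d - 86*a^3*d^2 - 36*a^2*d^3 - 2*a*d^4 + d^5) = -90*a^5*d^2 - 180*a^5*d - 114*a^5 - 33*a^4*d^3 - 66*a^4*d^2 - 110*a^4*d + 2*a^3*d^4 + 4*a^3*d^3 - 84*a^3*d^2 + a^2*d^5 + 2*a^2*d^4 - 35*a^2*d^3 - 2*a*d^4 + d^5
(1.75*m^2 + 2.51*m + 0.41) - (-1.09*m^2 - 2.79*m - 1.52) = 2.84*m^2 + 5.3*m + 1.93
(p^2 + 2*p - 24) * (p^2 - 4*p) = p^4 - 2*p^3 - 32*p^2 + 96*p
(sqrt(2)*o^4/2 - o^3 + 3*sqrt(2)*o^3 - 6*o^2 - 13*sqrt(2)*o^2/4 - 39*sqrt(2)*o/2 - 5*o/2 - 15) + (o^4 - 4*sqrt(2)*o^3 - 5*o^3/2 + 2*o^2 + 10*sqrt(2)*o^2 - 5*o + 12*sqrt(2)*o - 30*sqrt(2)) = sqrt(2)*o^4/2 + o^4 - 7*o^3/2 - sqrt(2)*o^3 - 4*o^2 + 27*sqrt(2)*o^2/4 - 15*sqrt(2)*o/2 - 15*o/2 - 30*sqrt(2) - 15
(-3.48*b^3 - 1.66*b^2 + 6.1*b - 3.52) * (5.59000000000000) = -19.4532*b^3 - 9.2794*b^2 + 34.099*b - 19.6768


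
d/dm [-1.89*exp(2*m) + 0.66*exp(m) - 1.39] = (0.66 - 3.78*exp(m))*exp(m)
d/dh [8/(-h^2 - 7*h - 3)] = 8*(2*h + 7)/(h^2 + 7*h + 3)^2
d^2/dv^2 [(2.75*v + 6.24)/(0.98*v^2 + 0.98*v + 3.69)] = ((1.96*v + 0.98)*(2.75*v + 6.24)*(3.92*v + 1.96) - (16.17*v + 17.6204)*(0.98*v^2 + 0.98*v + 3.69))/(0.98*v^2 + 0.98*v + 3.69)^3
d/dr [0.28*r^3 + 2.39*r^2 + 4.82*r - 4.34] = 0.84*r^2 + 4.78*r + 4.82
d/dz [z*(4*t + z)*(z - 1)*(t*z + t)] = 2*t*(6*t*z^2 - 2*t + 2*z^3 - z)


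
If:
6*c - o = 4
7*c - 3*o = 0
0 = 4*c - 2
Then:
No Solution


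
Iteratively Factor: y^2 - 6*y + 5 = (y - 1)*(y - 5)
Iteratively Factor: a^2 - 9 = (a + 3)*(a - 3)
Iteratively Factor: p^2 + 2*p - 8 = (p - 2)*(p + 4)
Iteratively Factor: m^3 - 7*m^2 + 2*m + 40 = (m + 2)*(m^2 - 9*m + 20) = (m - 4)*(m + 2)*(m - 5)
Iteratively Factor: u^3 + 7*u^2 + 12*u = (u + 4)*(u^2 + 3*u) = (u + 3)*(u + 4)*(u)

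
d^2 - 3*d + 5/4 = (d - 5/2)*(d - 1/2)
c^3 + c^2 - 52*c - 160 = (c - 8)*(c + 4)*(c + 5)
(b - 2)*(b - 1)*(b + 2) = b^3 - b^2 - 4*b + 4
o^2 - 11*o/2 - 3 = (o - 6)*(o + 1/2)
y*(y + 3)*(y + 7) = y^3 + 10*y^2 + 21*y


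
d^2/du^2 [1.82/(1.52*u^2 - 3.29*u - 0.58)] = (8.409856*u^2 - 18.202912*u - 1.82*(3.04*u - 3.29)*(6.08*u - 6.58) - 3.209024)/(-1.52*u^2 + 3.29*u + 0.58)^3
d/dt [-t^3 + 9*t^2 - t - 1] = -3*t^2 + 18*t - 1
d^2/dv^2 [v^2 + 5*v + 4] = 2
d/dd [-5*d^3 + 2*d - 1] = 2 - 15*d^2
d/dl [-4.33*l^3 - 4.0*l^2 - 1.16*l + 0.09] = -12.99*l^2 - 8.0*l - 1.16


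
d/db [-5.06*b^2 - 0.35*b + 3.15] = -10.12*b - 0.35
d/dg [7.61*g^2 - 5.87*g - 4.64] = 15.22*g - 5.87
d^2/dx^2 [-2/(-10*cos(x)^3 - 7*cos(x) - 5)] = 8*(225*(1 - cos(2*x))^3 - 820*(1 - cos(2*x))^2 + 145*cos(x) - 209*cos(2*x) + 225*cos(3*x) + 1467)/(29*cos(x) + 5*cos(3*x) + 10)^3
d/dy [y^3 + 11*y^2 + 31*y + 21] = 3*y^2 + 22*y + 31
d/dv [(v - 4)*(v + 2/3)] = 2*v - 10/3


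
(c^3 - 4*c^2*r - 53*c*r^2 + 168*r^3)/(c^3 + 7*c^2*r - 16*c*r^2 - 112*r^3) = (-c^2 + 11*c*r - 24*r^2)/(-c^2 + 16*r^2)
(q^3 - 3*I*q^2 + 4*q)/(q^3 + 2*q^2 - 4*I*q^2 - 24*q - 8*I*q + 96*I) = q*(q + I)/(q^2 + 2*q - 24)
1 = 1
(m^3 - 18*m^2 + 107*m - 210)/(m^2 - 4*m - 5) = (m^2 - 13*m + 42)/(m + 1)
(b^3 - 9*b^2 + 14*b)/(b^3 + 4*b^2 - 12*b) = (b - 7)/(b + 6)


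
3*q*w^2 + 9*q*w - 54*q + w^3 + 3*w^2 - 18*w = (3*q + w)*(w - 3)*(w + 6)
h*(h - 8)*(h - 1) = h^3 - 9*h^2 + 8*h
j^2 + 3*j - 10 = (j - 2)*(j + 5)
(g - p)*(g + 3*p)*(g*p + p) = g^3*p + 2*g^2*p^2 + g^2*p - 3*g*p^3 + 2*g*p^2 - 3*p^3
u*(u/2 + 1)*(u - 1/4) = u^3/2 + 7*u^2/8 - u/4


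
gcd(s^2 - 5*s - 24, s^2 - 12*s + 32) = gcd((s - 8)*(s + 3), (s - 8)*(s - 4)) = s - 8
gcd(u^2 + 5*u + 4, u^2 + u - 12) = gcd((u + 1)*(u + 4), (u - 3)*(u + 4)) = u + 4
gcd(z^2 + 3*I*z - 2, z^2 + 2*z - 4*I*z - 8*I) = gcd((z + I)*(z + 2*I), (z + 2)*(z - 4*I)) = 1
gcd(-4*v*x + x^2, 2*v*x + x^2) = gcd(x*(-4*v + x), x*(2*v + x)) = x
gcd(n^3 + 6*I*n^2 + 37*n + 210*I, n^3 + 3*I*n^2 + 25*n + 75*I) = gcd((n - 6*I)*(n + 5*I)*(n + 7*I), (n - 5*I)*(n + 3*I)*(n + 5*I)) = n + 5*I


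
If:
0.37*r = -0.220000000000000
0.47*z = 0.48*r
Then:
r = -0.59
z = -0.61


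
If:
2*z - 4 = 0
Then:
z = 2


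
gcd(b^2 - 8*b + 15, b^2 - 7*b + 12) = b - 3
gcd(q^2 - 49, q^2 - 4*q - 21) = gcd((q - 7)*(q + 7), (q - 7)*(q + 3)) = q - 7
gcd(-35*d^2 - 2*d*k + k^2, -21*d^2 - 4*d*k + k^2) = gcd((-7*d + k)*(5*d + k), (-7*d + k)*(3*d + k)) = 7*d - k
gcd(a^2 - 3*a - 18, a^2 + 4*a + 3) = a + 3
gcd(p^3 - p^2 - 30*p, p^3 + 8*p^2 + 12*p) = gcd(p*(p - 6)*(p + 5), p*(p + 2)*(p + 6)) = p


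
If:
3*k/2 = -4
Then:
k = -8/3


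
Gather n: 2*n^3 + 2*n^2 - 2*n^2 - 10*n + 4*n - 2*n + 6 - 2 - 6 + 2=2*n^3 - 8*n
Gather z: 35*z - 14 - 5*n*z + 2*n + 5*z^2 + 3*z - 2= 2*n + 5*z^2 + z*(38 - 5*n) - 16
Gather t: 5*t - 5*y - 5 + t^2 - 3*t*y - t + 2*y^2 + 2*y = t^2 + t*(4 - 3*y) + 2*y^2 - 3*y - 5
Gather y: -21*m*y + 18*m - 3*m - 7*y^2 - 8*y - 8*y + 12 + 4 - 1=15*m - 7*y^2 + y*(-21*m - 16) + 15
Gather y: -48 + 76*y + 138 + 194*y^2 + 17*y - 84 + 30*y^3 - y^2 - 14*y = 30*y^3 + 193*y^2 + 79*y + 6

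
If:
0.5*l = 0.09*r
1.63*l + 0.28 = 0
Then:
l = -0.17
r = -0.95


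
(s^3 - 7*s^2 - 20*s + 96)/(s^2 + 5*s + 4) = (s^2 - 11*s + 24)/(s + 1)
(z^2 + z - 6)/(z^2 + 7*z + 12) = (z - 2)/(z + 4)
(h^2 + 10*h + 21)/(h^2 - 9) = (h + 7)/(h - 3)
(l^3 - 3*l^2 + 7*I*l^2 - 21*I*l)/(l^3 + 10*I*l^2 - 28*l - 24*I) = l*(l^2 + l*(-3 + 7*I) - 21*I)/(l^3 + 10*I*l^2 - 28*l - 24*I)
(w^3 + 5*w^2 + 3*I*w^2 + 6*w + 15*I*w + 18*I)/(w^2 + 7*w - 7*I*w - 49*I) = (w^3 + w^2*(5 + 3*I) + w*(6 + 15*I) + 18*I)/(w^2 + w*(7 - 7*I) - 49*I)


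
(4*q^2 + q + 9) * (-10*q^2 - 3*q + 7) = -40*q^4 - 22*q^3 - 65*q^2 - 20*q + 63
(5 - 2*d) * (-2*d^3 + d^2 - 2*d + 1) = 4*d^4 - 12*d^3 + 9*d^2 - 12*d + 5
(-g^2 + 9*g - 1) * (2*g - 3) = -2*g^3 + 21*g^2 - 29*g + 3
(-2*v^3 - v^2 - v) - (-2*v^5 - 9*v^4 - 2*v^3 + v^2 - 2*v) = 2*v^5 + 9*v^4 - 2*v^2 + v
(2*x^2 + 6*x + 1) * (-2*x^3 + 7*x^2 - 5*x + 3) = -4*x^5 + 2*x^4 + 30*x^3 - 17*x^2 + 13*x + 3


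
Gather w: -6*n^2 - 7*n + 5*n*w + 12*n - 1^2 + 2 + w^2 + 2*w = -6*n^2 + 5*n + w^2 + w*(5*n + 2) + 1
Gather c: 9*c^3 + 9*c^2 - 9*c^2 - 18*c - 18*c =9*c^3 - 36*c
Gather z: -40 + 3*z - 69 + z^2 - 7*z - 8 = z^2 - 4*z - 117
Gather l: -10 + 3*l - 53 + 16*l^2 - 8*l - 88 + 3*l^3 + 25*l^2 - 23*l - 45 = 3*l^3 + 41*l^2 - 28*l - 196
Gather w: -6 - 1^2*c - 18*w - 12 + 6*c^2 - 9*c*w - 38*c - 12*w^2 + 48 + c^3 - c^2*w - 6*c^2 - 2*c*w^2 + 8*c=c^3 - 31*c + w^2*(-2*c - 12) + w*(-c^2 - 9*c - 18) + 30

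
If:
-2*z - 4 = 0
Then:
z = -2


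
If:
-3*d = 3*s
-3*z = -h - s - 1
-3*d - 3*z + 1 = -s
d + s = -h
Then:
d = 0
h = 0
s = 0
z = 1/3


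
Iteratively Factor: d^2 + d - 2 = (d + 2)*(d - 1)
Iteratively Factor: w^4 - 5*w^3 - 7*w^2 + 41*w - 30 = (w - 2)*(w^3 - 3*w^2 - 13*w + 15) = (w - 2)*(w - 1)*(w^2 - 2*w - 15) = (w - 2)*(w - 1)*(w + 3)*(w - 5)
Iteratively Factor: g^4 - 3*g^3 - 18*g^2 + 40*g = (g - 5)*(g^3 + 2*g^2 - 8*g) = (g - 5)*(g + 4)*(g^2 - 2*g) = (g - 5)*(g - 2)*(g + 4)*(g)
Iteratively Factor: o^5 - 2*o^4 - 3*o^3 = (o - 3)*(o^4 + o^3) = o*(o - 3)*(o^3 + o^2) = o^2*(o - 3)*(o^2 + o) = o^2*(o - 3)*(o + 1)*(o)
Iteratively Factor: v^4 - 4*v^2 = (v)*(v^3 - 4*v) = v*(v + 2)*(v^2 - 2*v) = v*(v - 2)*(v + 2)*(v)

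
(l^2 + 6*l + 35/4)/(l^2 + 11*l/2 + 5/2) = (4*l^2 + 24*l + 35)/(2*(2*l^2 + 11*l + 5))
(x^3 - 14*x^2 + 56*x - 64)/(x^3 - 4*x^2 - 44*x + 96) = (x - 4)/(x + 6)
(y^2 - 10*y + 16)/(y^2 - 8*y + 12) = (y - 8)/(y - 6)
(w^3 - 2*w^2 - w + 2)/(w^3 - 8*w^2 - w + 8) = (w - 2)/(w - 8)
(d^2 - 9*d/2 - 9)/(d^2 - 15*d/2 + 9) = (2*d + 3)/(2*d - 3)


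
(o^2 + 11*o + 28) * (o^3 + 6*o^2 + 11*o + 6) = o^5 + 17*o^4 + 105*o^3 + 295*o^2 + 374*o + 168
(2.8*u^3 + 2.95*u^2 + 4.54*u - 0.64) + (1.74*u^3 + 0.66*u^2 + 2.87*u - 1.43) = 4.54*u^3 + 3.61*u^2 + 7.41*u - 2.07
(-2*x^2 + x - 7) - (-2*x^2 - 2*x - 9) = 3*x + 2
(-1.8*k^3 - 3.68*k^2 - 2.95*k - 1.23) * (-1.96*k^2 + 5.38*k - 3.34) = 3.528*k^5 - 2.4712*k^4 - 8.0044*k^3 - 1.169*k^2 + 3.2356*k + 4.1082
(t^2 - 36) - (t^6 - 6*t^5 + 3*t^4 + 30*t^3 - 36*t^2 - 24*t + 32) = -t^6 + 6*t^5 - 3*t^4 - 30*t^3 + 37*t^2 + 24*t - 68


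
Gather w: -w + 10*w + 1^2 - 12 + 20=9*w + 9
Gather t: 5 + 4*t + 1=4*t + 6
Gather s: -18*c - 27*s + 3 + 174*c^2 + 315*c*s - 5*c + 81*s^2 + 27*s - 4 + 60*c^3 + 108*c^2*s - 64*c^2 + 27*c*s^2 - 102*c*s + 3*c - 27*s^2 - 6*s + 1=60*c^3 + 110*c^2 - 20*c + s^2*(27*c + 54) + s*(108*c^2 + 213*c - 6)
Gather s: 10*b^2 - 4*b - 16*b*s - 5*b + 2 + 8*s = 10*b^2 - 9*b + s*(8 - 16*b) + 2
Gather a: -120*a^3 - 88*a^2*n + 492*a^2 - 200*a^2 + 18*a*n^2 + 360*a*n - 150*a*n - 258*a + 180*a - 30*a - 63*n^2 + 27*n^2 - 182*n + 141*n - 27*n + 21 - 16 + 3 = -120*a^3 + a^2*(292 - 88*n) + a*(18*n^2 + 210*n - 108) - 36*n^2 - 68*n + 8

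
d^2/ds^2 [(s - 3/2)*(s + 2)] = 2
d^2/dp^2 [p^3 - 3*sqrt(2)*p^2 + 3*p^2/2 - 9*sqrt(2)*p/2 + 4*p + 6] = 6*p - 6*sqrt(2) + 3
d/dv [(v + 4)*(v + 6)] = 2*v + 10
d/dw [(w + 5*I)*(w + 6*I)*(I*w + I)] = 3*I*w^2 + 2*w*(-11 + I) - 11 - 30*I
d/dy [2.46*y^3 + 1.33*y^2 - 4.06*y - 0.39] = 7.38*y^2 + 2.66*y - 4.06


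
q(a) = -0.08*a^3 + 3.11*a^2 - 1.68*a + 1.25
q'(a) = -0.24*a^2 + 6.22*a - 1.68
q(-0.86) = 5.05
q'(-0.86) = -7.21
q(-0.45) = 2.64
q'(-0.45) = -4.53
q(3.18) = 24.78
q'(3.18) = 15.67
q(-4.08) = 65.31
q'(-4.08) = -31.05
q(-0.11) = 1.47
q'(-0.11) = -2.37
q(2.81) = 19.31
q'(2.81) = 13.90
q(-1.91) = 16.36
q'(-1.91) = -14.44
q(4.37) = 46.62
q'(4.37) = 20.92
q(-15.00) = 996.20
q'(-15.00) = -148.98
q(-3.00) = 36.44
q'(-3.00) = -22.50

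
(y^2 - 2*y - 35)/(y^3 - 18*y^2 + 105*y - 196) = (y + 5)/(y^2 - 11*y + 28)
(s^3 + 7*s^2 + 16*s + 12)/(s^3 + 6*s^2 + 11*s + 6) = (s + 2)/(s + 1)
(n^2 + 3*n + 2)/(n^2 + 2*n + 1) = (n + 2)/(n + 1)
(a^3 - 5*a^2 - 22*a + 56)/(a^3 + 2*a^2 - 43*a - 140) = (a - 2)/(a + 5)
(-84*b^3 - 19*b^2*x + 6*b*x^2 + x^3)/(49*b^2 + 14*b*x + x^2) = (-12*b^2 - b*x + x^2)/(7*b + x)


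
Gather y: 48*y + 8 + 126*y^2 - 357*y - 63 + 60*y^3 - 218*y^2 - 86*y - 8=60*y^3 - 92*y^2 - 395*y - 63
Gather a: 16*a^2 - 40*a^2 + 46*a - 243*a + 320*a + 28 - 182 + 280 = -24*a^2 + 123*a + 126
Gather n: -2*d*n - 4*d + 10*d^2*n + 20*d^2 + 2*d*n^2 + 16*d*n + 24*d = 20*d^2 + 2*d*n^2 + 20*d + n*(10*d^2 + 14*d)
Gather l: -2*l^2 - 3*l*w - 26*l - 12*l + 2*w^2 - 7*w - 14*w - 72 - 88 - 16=-2*l^2 + l*(-3*w - 38) + 2*w^2 - 21*w - 176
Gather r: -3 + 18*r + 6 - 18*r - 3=0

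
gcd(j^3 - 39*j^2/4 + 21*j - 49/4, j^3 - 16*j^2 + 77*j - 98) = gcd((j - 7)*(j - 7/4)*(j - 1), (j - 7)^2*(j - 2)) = j - 7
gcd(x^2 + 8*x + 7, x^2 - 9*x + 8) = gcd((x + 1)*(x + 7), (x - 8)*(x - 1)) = 1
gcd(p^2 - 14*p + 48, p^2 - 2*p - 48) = p - 8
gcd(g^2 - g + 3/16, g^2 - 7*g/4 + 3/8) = g - 1/4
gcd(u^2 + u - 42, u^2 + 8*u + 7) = u + 7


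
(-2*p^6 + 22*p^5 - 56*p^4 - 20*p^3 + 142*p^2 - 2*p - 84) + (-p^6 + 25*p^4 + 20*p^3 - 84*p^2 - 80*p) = -3*p^6 + 22*p^5 - 31*p^4 + 58*p^2 - 82*p - 84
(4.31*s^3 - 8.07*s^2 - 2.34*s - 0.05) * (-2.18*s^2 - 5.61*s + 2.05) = -9.3958*s^5 - 6.5865*s^4 + 59.2094*s^3 - 3.3071*s^2 - 4.5165*s - 0.1025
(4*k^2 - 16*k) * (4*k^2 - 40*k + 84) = 16*k^4 - 224*k^3 + 976*k^2 - 1344*k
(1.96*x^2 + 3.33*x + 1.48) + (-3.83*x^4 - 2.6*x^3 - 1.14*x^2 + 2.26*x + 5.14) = -3.83*x^4 - 2.6*x^3 + 0.82*x^2 + 5.59*x + 6.62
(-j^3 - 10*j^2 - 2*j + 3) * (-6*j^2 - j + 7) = 6*j^5 + 61*j^4 + 15*j^3 - 86*j^2 - 17*j + 21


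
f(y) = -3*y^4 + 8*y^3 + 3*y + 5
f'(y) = -12*y^3 + 24*y^2 + 3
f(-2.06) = -125.14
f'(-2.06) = 209.75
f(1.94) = 26.74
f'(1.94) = 5.71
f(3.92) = -209.73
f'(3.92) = -351.04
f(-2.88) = -401.13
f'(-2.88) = 488.72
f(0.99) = 12.85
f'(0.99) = 14.88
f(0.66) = 8.71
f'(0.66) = 10.00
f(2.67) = 12.82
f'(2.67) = -54.32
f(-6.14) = -6129.00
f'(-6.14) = 3685.50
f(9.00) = -13819.00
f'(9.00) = -6801.00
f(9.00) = -13819.00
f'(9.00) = -6801.00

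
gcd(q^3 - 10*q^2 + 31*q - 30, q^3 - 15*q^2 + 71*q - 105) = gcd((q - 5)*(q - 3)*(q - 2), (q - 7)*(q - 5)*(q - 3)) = q^2 - 8*q + 15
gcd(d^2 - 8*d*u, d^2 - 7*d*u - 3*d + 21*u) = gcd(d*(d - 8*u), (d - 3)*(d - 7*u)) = 1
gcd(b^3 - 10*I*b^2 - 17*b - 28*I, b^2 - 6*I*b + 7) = b^2 - 6*I*b + 7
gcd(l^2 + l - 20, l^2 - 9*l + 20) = l - 4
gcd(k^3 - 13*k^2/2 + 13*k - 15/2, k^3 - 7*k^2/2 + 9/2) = k - 3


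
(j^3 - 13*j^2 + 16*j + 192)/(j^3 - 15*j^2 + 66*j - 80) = (j^2 - 5*j - 24)/(j^2 - 7*j + 10)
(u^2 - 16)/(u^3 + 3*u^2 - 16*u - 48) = 1/(u + 3)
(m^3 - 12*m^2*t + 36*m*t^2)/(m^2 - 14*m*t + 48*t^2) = m*(-m + 6*t)/(-m + 8*t)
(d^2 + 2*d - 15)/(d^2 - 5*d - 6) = (-d^2 - 2*d + 15)/(-d^2 + 5*d + 6)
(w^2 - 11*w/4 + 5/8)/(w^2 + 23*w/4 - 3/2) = (w - 5/2)/(w + 6)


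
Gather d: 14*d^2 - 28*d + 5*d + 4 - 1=14*d^2 - 23*d + 3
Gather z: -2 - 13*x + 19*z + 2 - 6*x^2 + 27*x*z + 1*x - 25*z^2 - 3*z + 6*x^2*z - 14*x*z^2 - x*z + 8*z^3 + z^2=-6*x^2 - 12*x + 8*z^3 + z^2*(-14*x - 24) + z*(6*x^2 + 26*x + 16)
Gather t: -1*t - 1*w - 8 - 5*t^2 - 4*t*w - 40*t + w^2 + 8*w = -5*t^2 + t*(-4*w - 41) + w^2 + 7*w - 8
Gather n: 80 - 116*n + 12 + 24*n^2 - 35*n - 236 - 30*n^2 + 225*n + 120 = -6*n^2 + 74*n - 24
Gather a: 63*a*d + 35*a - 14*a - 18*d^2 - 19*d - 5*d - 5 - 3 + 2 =a*(63*d + 21) - 18*d^2 - 24*d - 6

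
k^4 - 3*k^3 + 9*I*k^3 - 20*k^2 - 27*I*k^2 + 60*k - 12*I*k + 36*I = (k - 3)*(k + I)*(k + 2*I)*(k + 6*I)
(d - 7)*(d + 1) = d^2 - 6*d - 7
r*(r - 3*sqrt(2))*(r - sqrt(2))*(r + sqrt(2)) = r^4 - 3*sqrt(2)*r^3 - 2*r^2 + 6*sqrt(2)*r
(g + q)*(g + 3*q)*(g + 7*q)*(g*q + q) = g^4*q + 11*g^3*q^2 + g^3*q + 31*g^2*q^3 + 11*g^2*q^2 + 21*g*q^4 + 31*g*q^3 + 21*q^4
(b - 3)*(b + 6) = b^2 + 3*b - 18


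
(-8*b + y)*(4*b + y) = -32*b^2 - 4*b*y + y^2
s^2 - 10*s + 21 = (s - 7)*(s - 3)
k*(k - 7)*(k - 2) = k^3 - 9*k^2 + 14*k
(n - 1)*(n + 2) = n^2 + n - 2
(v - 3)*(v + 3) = v^2 - 9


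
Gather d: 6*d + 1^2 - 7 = 6*d - 6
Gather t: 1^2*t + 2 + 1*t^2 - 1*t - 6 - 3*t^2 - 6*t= -2*t^2 - 6*t - 4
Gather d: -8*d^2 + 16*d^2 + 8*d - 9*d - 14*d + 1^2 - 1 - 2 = 8*d^2 - 15*d - 2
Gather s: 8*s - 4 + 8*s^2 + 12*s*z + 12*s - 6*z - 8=8*s^2 + s*(12*z + 20) - 6*z - 12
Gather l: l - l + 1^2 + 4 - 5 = 0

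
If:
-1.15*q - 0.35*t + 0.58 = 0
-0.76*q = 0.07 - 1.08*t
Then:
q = 0.40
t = 0.35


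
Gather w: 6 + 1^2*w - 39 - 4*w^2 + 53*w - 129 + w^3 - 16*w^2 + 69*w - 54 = w^3 - 20*w^2 + 123*w - 216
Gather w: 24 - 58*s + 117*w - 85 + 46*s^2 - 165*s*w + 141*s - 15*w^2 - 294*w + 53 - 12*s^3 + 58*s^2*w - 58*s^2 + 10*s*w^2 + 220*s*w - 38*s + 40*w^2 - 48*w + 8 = -12*s^3 - 12*s^2 + 45*s + w^2*(10*s + 25) + w*(58*s^2 + 55*s - 225)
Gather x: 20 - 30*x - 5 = 15 - 30*x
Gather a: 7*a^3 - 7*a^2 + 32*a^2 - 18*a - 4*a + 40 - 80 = 7*a^3 + 25*a^2 - 22*a - 40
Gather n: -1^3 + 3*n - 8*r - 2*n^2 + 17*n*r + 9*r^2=-2*n^2 + n*(17*r + 3) + 9*r^2 - 8*r - 1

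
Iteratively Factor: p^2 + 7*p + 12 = (p + 4)*(p + 3)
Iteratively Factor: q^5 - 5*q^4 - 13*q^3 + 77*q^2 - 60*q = (q + 4)*(q^4 - 9*q^3 + 23*q^2 - 15*q) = (q - 1)*(q + 4)*(q^3 - 8*q^2 + 15*q) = (q - 3)*(q - 1)*(q + 4)*(q^2 - 5*q) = q*(q - 3)*(q - 1)*(q + 4)*(q - 5)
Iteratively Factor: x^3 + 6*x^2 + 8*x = (x + 4)*(x^2 + 2*x) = x*(x + 4)*(x + 2)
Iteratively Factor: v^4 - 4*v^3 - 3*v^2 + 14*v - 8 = (v + 2)*(v^3 - 6*v^2 + 9*v - 4) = (v - 1)*(v + 2)*(v^2 - 5*v + 4) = (v - 1)^2*(v + 2)*(v - 4)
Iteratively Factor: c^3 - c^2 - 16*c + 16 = (c - 1)*(c^2 - 16) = (c - 4)*(c - 1)*(c + 4)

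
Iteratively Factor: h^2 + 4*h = (h)*(h + 4)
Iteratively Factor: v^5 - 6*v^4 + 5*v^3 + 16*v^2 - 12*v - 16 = (v - 4)*(v^4 - 2*v^3 - 3*v^2 + 4*v + 4) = (v - 4)*(v + 1)*(v^3 - 3*v^2 + 4) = (v - 4)*(v - 2)*(v + 1)*(v^2 - v - 2) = (v - 4)*(v - 2)*(v + 1)^2*(v - 2)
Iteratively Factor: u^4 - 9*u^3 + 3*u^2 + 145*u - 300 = (u - 5)*(u^3 - 4*u^2 - 17*u + 60) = (u - 5)*(u - 3)*(u^2 - u - 20) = (u - 5)^2*(u - 3)*(u + 4)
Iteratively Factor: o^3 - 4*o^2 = (o - 4)*(o^2) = o*(o - 4)*(o)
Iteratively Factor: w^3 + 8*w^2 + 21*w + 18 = (w + 3)*(w^2 + 5*w + 6) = (w + 3)^2*(w + 2)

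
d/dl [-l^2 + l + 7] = 1 - 2*l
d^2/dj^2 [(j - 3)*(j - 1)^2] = 6*j - 10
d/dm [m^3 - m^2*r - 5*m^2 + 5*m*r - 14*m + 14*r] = 3*m^2 - 2*m*r - 10*m + 5*r - 14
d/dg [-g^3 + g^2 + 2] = g*(2 - 3*g)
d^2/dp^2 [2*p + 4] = 0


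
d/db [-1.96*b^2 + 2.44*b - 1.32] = 2.44 - 3.92*b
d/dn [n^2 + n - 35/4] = 2*n + 1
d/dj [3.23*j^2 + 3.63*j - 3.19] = 6.46*j + 3.63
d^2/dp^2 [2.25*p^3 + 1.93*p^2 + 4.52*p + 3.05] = 13.5*p + 3.86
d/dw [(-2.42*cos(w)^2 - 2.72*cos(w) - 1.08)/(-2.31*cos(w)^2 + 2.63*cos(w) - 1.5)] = (12.6478*cos(w)^2 - 2.2704*cos(w) - 6.9204)*sin(w)/(5.3361*cos(w)^4 - 12.1506*cos(w)^3 + 13.8469*cos(w)^2 - 7.89*cos(w) + 2.25)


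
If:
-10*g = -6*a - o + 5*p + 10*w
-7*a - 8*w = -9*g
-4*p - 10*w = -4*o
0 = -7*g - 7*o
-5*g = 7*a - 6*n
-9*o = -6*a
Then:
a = 0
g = 0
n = 0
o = 0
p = 0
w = 0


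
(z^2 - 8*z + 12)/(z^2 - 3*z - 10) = (-z^2 + 8*z - 12)/(-z^2 + 3*z + 10)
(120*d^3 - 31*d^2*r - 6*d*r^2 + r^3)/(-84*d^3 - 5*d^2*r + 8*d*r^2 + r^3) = (-40*d^2 - 3*d*r + r^2)/(28*d^2 + 11*d*r + r^2)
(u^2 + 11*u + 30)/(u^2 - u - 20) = (u^2 + 11*u + 30)/(u^2 - u - 20)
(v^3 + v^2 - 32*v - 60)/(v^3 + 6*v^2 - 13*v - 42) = (v^2 - v - 30)/(v^2 + 4*v - 21)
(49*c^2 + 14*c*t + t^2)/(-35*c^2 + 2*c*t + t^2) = (7*c + t)/(-5*c + t)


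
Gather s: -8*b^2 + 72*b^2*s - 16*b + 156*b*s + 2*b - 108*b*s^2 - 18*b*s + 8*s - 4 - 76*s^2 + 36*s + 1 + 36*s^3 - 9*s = -8*b^2 - 14*b + 36*s^3 + s^2*(-108*b - 76) + s*(72*b^2 + 138*b + 35) - 3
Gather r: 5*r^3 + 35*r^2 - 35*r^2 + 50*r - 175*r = 5*r^3 - 125*r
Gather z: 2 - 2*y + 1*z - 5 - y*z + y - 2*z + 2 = -y + z*(-y - 1) - 1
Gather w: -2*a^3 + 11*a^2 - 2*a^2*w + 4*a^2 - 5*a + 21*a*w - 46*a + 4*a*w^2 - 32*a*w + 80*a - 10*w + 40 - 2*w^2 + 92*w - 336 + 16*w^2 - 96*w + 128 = -2*a^3 + 15*a^2 + 29*a + w^2*(4*a + 14) + w*(-2*a^2 - 11*a - 14) - 168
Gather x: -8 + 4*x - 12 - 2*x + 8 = 2*x - 12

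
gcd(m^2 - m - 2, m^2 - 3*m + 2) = m - 2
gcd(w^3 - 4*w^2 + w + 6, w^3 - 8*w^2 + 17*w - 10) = w - 2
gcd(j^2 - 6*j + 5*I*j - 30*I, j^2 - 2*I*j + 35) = j + 5*I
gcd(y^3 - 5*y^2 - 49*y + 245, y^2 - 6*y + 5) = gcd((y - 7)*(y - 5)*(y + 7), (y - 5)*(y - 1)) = y - 5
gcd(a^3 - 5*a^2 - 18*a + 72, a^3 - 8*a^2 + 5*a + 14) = 1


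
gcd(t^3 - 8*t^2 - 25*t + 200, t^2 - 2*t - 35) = t + 5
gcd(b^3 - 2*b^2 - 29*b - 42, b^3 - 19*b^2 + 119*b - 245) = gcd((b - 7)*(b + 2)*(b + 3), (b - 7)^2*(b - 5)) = b - 7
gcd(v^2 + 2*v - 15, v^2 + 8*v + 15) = v + 5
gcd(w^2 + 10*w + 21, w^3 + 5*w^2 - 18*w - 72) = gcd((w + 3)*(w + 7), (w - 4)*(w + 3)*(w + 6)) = w + 3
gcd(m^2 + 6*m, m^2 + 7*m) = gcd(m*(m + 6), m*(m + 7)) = m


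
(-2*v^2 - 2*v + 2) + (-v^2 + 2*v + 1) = 3 - 3*v^2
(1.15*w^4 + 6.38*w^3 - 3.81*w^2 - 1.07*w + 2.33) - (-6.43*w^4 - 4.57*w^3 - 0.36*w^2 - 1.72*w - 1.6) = 7.58*w^4 + 10.95*w^3 - 3.45*w^2 + 0.65*w + 3.93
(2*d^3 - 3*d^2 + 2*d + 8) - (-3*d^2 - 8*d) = 2*d^3 + 10*d + 8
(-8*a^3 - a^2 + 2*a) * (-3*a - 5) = 24*a^4 + 43*a^3 - a^2 - 10*a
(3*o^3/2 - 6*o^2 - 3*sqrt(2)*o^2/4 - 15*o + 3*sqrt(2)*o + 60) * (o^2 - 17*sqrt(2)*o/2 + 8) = 3*o^5/2 - 27*sqrt(2)*o^4/2 - 6*o^4 + 39*o^3/4 + 54*sqrt(2)*o^3 - 39*o^2 + 243*sqrt(2)*o^2/2 - 486*sqrt(2)*o - 120*o + 480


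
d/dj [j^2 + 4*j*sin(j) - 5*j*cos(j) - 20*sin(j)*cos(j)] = 5*j*sin(j) + 4*j*cos(j) + 2*j + 4*sin(j) - 5*cos(j) - 20*cos(2*j)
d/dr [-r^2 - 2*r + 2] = -2*r - 2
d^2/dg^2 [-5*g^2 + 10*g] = -10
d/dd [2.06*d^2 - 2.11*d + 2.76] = 4.12*d - 2.11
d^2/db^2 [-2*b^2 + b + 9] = -4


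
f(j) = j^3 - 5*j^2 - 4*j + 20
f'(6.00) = 44.00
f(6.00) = 32.00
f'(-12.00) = 548.00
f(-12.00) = -2380.00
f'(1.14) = -11.50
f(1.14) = 10.42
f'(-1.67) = 21.07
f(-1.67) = 8.08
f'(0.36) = -7.21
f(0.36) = 17.96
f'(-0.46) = 1.23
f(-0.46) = 20.68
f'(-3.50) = 67.75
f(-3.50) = -70.12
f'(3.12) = -6.00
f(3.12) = -10.78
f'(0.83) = -10.23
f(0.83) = 13.81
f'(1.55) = -12.29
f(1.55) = 5.51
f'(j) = 3*j^2 - 10*j - 4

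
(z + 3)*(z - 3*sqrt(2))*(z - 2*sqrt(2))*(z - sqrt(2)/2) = z^4 - 11*sqrt(2)*z^3/2 + 3*z^3 - 33*sqrt(2)*z^2/2 + 17*z^2 - 6*sqrt(2)*z + 51*z - 18*sqrt(2)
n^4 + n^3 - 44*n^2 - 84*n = n*(n - 7)*(n + 2)*(n + 6)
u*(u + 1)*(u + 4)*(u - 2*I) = u^4 + 5*u^3 - 2*I*u^3 + 4*u^2 - 10*I*u^2 - 8*I*u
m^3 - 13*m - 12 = (m - 4)*(m + 1)*(m + 3)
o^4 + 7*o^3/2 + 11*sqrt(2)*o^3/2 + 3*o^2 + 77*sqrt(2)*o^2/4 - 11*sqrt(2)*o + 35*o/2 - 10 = (o - 1/2)*(o + 4)*(o + sqrt(2)/2)*(o + 5*sqrt(2))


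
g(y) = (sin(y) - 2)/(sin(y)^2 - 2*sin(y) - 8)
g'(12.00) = -0.28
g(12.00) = 0.38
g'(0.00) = -0.19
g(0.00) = 0.25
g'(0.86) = -0.08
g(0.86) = 0.14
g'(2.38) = 0.09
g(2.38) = 0.15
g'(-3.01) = 0.21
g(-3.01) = 0.28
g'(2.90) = 0.15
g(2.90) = 0.21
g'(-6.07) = -0.16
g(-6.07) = 0.21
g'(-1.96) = 0.22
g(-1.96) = 0.55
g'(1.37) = -0.02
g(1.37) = 0.11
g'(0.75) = -0.09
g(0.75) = 0.15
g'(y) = (-2*sin(y)*cos(y) + 2*cos(y))*(sin(y) - 2)/(sin(y)^2 - 2*sin(y) - 8)^2 + cos(y)/(sin(y)^2 - 2*sin(y) - 8)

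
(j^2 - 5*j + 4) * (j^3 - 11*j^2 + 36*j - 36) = j^5 - 16*j^4 + 95*j^3 - 260*j^2 + 324*j - 144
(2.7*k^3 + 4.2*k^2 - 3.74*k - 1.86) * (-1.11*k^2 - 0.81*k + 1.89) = -2.997*k^5 - 6.849*k^4 + 5.8524*k^3 + 13.032*k^2 - 5.562*k - 3.5154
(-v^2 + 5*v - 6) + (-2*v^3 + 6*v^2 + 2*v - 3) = -2*v^3 + 5*v^2 + 7*v - 9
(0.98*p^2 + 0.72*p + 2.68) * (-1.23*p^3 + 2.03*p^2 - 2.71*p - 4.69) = -1.2054*p^5 + 1.1038*p^4 - 4.4906*p^3 - 1.107*p^2 - 10.6396*p - 12.5692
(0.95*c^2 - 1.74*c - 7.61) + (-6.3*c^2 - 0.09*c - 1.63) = -5.35*c^2 - 1.83*c - 9.24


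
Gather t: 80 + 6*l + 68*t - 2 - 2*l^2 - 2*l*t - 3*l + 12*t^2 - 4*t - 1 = -2*l^2 + 3*l + 12*t^2 + t*(64 - 2*l) + 77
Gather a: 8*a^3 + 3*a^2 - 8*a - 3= 8*a^3 + 3*a^2 - 8*a - 3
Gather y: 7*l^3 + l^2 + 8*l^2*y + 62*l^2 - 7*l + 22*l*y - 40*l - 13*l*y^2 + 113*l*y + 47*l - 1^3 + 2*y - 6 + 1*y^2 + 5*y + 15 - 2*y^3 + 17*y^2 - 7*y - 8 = 7*l^3 + 63*l^2 - 2*y^3 + y^2*(18 - 13*l) + y*(8*l^2 + 135*l)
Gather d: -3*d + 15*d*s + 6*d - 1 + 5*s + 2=d*(15*s + 3) + 5*s + 1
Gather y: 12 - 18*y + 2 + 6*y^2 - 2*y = 6*y^2 - 20*y + 14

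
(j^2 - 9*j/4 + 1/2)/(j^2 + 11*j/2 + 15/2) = (4*j^2 - 9*j + 2)/(2*(2*j^2 + 11*j + 15))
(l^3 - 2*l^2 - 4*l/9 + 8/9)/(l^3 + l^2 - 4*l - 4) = (l^2 - 4/9)/(l^2 + 3*l + 2)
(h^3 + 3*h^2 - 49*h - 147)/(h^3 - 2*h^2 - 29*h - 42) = (h + 7)/(h + 2)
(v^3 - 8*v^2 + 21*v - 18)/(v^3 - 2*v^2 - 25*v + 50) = (v^2 - 6*v + 9)/(v^2 - 25)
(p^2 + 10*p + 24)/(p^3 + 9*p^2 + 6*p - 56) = (p + 6)/(p^2 + 5*p - 14)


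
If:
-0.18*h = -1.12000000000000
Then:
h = 6.22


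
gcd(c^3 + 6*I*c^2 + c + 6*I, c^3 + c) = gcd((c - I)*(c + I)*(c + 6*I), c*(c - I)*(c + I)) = c^2 + 1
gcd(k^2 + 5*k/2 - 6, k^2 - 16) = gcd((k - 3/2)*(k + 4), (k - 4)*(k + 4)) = k + 4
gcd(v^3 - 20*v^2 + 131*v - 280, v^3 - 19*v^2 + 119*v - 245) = v^2 - 12*v + 35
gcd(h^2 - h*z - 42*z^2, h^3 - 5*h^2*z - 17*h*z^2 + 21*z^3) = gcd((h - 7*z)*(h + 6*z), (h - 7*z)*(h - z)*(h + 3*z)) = -h + 7*z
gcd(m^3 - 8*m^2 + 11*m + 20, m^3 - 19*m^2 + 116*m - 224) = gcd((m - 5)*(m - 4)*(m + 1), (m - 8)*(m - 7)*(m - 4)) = m - 4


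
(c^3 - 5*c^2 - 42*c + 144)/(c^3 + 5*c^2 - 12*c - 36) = (c - 8)/(c + 2)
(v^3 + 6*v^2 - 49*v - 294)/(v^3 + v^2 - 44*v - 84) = (v + 7)/(v + 2)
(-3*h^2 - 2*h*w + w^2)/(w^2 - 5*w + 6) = (-3*h^2 - 2*h*w + w^2)/(w^2 - 5*w + 6)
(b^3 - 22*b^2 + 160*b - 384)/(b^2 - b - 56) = (b^2 - 14*b + 48)/(b + 7)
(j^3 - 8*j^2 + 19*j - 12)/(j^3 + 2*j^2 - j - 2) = (j^2 - 7*j + 12)/(j^2 + 3*j + 2)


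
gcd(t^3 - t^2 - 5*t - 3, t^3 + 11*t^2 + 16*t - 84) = 1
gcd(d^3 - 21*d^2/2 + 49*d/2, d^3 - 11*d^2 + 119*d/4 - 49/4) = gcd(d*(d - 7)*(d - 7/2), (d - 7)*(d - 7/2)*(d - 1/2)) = d^2 - 21*d/2 + 49/2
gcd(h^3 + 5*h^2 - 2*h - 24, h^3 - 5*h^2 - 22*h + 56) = h^2 + 2*h - 8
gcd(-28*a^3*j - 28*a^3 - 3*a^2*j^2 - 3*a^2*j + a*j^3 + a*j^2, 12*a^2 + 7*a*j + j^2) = 4*a + j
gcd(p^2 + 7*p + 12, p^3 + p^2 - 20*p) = 1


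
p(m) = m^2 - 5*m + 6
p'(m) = 2*m - 5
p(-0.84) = 10.91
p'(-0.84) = -6.68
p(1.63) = 0.51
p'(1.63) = -1.74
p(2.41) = -0.24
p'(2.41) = -0.18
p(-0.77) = 10.44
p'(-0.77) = -6.54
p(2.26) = -0.19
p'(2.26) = -0.48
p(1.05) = 1.85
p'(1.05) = -2.90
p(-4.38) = 47.08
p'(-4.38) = -13.76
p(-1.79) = 18.15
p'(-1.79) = -8.58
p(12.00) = 90.00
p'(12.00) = 19.00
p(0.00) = 6.00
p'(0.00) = -5.00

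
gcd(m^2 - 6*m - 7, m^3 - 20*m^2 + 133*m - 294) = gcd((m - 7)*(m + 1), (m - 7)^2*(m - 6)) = m - 7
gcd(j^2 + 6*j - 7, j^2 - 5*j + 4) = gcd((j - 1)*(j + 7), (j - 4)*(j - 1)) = j - 1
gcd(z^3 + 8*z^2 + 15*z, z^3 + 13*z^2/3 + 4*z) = z^2 + 3*z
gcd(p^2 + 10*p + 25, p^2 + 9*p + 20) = p + 5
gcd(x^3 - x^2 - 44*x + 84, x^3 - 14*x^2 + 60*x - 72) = x^2 - 8*x + 12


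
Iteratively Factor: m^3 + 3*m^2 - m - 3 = (m + 3)*(m^2 - 1) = (m + 1)*(m + 3)*(m - 1)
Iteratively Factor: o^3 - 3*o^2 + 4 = (o - 2)*(o^2 - o - 2) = (o - 2)*(o + 1)*(o - 2)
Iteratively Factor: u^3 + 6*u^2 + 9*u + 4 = (u + 4)*(u^2 + 2*u + 1) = (u + 1)*(u + 4)*(u + 1)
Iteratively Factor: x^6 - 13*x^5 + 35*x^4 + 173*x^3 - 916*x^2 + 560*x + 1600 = (x - 5)*(x^5 - 8*x^4 - 5*x^3 + 148*x^2 - 176*x - 320) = (x - 5)^2*(x^4 - 3*x^3 - 20*x^2 + 48*x + 64) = (x - 5)^2*(x - 4)*(x^3 + x^2 - 16*x - 16) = (x - 5)^2*(x - 4)*(x + 1)*(x^2 - 16) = (x - 5)^2*(x - 4)*(x + 1)*(x + 4)*(x - 4)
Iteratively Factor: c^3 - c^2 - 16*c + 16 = (c + 4)*(c^2 - 5*c + 4) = (c - 1)*(c + 4)*(c - 4)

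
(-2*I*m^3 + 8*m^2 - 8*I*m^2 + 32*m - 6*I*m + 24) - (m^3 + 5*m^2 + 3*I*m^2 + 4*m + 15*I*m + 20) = -m^3 - 2*I*m^3 + 3*m^2 - 11*I*m^2 + 28*m - 21*I*m + 4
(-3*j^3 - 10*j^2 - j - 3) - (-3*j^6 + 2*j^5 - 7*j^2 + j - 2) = 3*j^6 - 2*j^5 - 3*j^3 - 3*j^2 - 2*j - 1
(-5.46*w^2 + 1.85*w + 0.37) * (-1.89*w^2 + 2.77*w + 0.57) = 10.3194*w^4 - 18.6207*w^3 + 1.313*w^2 + 2.0794*w + 0.2109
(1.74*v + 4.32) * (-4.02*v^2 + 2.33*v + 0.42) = -6.9948*v^3 - 13.3122*v^2 + 10.7964*v + 1.8144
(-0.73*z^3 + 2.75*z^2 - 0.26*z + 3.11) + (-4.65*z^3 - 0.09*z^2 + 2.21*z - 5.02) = -5.38*z^3 + 2.66*z^2 + 1.95*z - 1.91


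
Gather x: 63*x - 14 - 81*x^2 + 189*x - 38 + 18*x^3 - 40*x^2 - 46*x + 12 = 18*x^3 - 121*x^2 + 206*x - 40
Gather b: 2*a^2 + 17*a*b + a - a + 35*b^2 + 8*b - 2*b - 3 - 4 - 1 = 2*a^2 + 35*b^2 + b*(17*a + 6) - 8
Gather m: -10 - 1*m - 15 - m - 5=-2*m - 30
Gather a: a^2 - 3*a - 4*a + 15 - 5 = a^2 - 7*a + 10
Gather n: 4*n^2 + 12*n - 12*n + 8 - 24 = 4*n^2 - 16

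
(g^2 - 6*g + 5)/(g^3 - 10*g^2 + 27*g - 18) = (g - 5)/(g^2 - 9*g + 18)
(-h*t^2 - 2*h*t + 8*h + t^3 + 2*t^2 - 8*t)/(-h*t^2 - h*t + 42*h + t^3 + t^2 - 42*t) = (t^2 + 2*t - 8)/(t^2 + t - 42)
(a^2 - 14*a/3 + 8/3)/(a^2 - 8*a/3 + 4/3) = (a - 4)/(a - 2)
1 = 1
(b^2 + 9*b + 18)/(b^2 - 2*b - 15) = (b + 6)/(b - 5)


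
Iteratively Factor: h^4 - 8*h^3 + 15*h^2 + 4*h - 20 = (h + 1)*(h^3 - 9*h^2 + 24*h - 20) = (h - 5)*(h + 1)*(h^2 - 4*h + 4) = (h - 5)*(h - 2)*(h + 1)*(h - 2)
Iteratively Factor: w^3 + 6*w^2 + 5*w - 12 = (w - 1)*(w^2 + 7*w + 12) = (w - 1)*(w + 3)*(w + 4)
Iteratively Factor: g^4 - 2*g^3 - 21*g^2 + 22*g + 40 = (g - 2)*(g^3 - 21*g - 20) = (g - 2)*(g + 1)*(g^2 - g - 20) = (g - 2)*(g + 1)*(g + 4)*(g - 5)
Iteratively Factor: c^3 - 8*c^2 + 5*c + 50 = (c - 5)*(c^2 - 3*c - 10) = (c - 5)^2*(c + 2)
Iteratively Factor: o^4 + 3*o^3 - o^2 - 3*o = (o + 3)*(o^3 - o) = (o + 1)*(o + 3)*(o^2 - o) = o*(o + 1)*(o + 3)*(o - 1)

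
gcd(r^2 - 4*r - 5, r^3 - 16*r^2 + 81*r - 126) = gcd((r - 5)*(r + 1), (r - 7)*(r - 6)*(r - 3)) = 1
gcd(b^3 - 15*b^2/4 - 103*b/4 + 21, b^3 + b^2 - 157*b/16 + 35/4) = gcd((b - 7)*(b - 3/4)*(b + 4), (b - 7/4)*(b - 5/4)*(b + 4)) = b + 4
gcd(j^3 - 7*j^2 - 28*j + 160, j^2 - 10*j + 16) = j - 8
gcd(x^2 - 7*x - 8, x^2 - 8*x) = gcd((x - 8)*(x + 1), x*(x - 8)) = x - 8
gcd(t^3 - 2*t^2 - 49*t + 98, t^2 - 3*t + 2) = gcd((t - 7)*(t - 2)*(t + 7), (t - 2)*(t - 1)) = t - 2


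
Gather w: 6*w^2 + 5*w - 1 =6*w^2 + 5*w - 1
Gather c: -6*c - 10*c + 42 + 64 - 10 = 96 - 16*c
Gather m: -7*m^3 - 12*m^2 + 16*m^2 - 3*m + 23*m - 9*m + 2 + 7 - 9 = -7*m^3 + 4*m^2 + 11*m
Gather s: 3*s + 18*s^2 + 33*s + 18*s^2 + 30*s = 36*s^2 + 66*s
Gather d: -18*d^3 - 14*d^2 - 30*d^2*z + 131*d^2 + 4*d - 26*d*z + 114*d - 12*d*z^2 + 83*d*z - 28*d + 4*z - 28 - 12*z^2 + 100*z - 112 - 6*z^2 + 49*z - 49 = -18*d^3 + d^2*(117 - 30*z) + d*(-12*z^2 + 57*z + 90) - 18*z^2 + 153*z - 189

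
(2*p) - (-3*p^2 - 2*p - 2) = 3*p^2 + 4*p + 2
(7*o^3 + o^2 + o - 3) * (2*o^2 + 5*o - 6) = 14*o^5 + 37*o^4 - 35*o^3 - 7*o^2 - 21*o + 18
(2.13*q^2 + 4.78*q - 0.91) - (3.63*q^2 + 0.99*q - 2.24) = -1.5*q^2 + 3.79*q + 1.33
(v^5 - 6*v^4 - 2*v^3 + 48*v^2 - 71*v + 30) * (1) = v^5 - 6*v^4 - 2*v^3 + 48*v^2 - 71*v + 30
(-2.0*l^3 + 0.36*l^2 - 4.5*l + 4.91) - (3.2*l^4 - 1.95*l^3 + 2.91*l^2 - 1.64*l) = -3.2*l^4 - 0.05*l^3 - 2.55*l^2 - 2.86*l + 4.91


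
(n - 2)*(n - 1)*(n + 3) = n^3 - 7*n + 6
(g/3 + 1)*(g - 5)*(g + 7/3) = g^3/3 + g^2/9 - 59*g/9 - 35/3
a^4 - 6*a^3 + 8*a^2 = a^2*(a - 4)*(a - 2)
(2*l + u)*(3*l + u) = 6*l^2 + 5*l*u + u^2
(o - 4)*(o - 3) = o^2 - 7*o + 12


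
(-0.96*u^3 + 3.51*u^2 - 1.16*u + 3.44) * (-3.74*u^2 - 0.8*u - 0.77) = 3.5904*u^5 - 12.3594*u^4 + 2.2696*u^3 - 14.6403*u^2 - 1.8588*u - 2.6488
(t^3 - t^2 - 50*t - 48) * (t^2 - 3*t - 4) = t^5 - 4*t^4 - 51*t^3 + 106*t^2 + 344*t + 192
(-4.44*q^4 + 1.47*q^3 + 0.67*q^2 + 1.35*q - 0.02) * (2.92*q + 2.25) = -12.9648*q^5 - 5.6976*q^4 + 5.2639*q^3 + 5.4495*q^2 + 2.9791*q - 0.045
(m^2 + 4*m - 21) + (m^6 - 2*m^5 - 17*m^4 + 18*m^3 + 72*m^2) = m^6 - 2*m^5 - 17*m^4 + 18*m^3 + 73*m^2 + 4*m - 21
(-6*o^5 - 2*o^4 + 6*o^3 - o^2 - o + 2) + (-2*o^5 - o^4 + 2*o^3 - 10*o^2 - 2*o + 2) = -8*o^5 - 3*o^4 + 8*o^3 - 11*o^2 - 3*o + 4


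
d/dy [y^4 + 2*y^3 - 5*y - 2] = 4*y^3 + 6*y^2 - 5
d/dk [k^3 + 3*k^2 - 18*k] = 3*k^2 + 6*k - 18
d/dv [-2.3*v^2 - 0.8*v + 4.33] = -4.6*v - 0.8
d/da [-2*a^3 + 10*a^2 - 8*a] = -6*a^2 + 20*a - 8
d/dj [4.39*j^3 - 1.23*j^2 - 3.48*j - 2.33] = 13.17*j^2 - 2.46*j - 3.48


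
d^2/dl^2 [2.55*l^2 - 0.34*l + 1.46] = 5.10000000000000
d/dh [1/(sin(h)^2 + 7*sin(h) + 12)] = -(2*sin(h) + 7)*cos(h)/(sin(h)^2 + 7*sin(h) + 12)^2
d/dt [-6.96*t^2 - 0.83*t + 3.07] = -13.92*t - 0.83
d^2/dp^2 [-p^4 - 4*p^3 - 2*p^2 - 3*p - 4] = -12*p^2 - 24*p - 4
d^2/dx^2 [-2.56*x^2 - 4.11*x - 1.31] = -5.12000000000000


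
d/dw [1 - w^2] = -2*w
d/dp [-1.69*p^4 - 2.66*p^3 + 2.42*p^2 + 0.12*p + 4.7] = -6.76*p^3 - 7.98*p^2 + 4.84*p + 0.12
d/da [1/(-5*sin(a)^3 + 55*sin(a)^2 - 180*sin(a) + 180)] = (3*sin(a)^2 - 22*sin(a) + 36)*cos(a)/(5*(sin(a)^3 - 11*sin(a)^2 + 36*sin(a) - 36)^2)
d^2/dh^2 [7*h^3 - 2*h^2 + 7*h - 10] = 42*h - 4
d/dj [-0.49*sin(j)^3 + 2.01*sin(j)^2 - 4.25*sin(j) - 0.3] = (-1.47*sin(j)^2 + 4.02*sin(j) - 4.25)*cos(j)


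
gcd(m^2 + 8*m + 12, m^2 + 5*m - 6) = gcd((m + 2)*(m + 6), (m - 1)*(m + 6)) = m + 6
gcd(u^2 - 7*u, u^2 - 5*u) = u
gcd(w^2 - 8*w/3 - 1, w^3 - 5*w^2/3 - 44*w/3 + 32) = w - 3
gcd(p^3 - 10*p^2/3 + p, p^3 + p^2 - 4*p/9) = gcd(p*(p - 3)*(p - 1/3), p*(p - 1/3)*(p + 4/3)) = p^2 - p/3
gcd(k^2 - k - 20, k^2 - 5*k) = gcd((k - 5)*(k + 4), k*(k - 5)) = k - 5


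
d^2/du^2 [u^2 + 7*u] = 2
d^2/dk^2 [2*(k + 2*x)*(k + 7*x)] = 4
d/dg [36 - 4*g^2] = -8*g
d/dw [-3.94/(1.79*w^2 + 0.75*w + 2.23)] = (14.1052*w + 2.955)/(1.79*w^2 + 0.75*w + 2.23)^2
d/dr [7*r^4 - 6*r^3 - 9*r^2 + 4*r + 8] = 28*r^3 - 18*r^2 - 18*r + 4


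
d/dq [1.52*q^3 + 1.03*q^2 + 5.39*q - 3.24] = 4.56*q^2 + 2.06*q + 5.39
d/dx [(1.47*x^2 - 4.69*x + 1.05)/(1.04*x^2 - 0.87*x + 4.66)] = (3.5987*x^2 + 11.5164*x - 20.9419)/(1.0816*x^4 - 1.8096*x^3 + 10.4497*x^2 - 8.1084*x + 21.7156)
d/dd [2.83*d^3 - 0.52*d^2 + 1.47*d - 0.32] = 8.49*d^2 - 1.04*d + 1.47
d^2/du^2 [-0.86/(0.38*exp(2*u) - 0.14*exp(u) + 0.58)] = (-0.86*(0.76*exp(u) - 0.14)*(1.52*exp(u) - 0.28)*exp(u) + (1.3072*exp(u) - 0.1204)*(0.38*exp(2*u) - 0.14*exp(u) + 0.58))*exp(u)/(0.38*exp(2*u) - 0.14*exp(u) + 0.58)^3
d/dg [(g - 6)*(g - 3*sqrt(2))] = 2*g - 6 - 3*sqrt(2)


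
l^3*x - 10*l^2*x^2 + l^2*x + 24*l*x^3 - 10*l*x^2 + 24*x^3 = (l - 6*x)*(l - 4*x)*(l*x + x)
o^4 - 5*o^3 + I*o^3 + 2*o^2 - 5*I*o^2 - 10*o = o*(o - 5)*(o - I)*(o + 2*I)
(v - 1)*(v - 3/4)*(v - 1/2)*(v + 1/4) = v^4 - 2*v^3 + 17*v^2/16 + v/32 - 3/32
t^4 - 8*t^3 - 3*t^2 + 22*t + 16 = (t - 8)*(t - 2)*(t + 1)^2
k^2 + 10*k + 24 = (k + 4)*(k + 6)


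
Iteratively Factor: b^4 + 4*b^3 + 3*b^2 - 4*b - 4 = (b + 2)*(b^3 + 2*b^2 - b - 2) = (b + 2)^2*(b^2 - 1) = (b - 1)*(b + 2)^2*(b + 1)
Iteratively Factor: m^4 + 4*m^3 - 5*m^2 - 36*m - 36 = (m + 2)*(m^3 + 2*m^2 - 9*m - 18) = (m + 2)^2*(m^2 - 9) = (m + 2)^2*(m + 3)*(m - 3)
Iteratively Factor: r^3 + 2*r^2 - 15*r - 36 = (r - 4)*(r^2 + 6*r + 9) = (r - 4)*(r + 3)*(r + 3)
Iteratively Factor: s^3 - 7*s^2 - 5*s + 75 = (s + 3)*(s^2 - 10*s + 25) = (s - 5)*(s + 3)*(s - 5)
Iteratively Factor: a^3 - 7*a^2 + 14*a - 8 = (a - 4)*(a^2 - 3*a + 2) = (a - 4)*(a - 1)*(a - 2)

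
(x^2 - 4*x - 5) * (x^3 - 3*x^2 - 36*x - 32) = x^5 - 7*x^4 - 29*x^3 + 127*x^2 + 308*x + 160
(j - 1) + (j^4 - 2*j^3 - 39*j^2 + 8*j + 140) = j^4 - 2*j^3 - 39*j^2 + 9*j + 139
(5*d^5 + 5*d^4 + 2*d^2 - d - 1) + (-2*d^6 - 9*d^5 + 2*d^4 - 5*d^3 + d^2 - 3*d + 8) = -2*d^6 - 4*d^5 + 7*d^4 - 5*d^3 + 3*d^2 - 4*d + 7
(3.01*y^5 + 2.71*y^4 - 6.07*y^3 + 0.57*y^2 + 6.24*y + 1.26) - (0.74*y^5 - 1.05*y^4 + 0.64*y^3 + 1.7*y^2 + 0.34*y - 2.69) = 2.27*y^5 + 3.76*y^4 - 6.71*y^3 - 1.13*y^2 + 5.9*y + 3.95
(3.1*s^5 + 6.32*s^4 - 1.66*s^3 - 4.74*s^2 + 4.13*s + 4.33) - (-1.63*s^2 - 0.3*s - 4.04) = 3.1*s^5 + 6.32*s^4 - 1.66*s^3 - 3.11*s^2 + 4.43*s + 8.37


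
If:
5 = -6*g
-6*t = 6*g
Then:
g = -5/6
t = 5/6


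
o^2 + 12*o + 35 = (o + 5)*(o + 7)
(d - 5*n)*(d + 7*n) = d^2 + 2*d*n - 35*n^2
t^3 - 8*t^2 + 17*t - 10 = (t - 5)*(t - 2)*(t - 1)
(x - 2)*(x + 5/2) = x^2 + x/2 - 5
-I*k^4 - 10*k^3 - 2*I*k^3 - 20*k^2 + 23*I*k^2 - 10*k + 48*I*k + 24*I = (k + 1)*(k - 6*I)*(k - 4*I)*(-I*k - I)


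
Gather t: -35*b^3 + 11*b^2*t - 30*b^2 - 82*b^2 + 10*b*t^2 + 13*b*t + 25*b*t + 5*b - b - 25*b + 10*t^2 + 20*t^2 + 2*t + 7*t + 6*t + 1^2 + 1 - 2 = -35*b^3 - 112*b^2 - 21*b + t^2*(10*b + 30) + t*(11*b^2 + 38*b + 15)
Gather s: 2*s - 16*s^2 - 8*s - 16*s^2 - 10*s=-32*s^2 - 16*s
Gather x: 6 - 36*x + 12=18 - 36*x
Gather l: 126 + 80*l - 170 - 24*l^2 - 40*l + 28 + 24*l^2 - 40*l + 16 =0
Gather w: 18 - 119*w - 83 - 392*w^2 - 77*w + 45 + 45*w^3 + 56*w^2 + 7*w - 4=45*w^3 - 336*w^2 - 189*w - 24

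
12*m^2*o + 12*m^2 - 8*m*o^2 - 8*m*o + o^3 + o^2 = (-6*m + o)*(-2*m + o)*(o + 1)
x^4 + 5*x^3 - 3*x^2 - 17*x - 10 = (x - 2)*(x + 1)^2*(x + 5)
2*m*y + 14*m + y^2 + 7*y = (2*m + y)*(y + 7)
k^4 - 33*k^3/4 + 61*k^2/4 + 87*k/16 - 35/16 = (k - 5)*(k - 7/2)*(k - 1/4)*(k + 1/2)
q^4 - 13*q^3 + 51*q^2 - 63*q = q*(q - 7)*(q - 3)^2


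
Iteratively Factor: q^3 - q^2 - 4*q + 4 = (q - 2)*(q^2 + q - 2) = (q - 2)*(q - 1)*(q + 2)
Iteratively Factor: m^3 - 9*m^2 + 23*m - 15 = (m - 1)*(m^2 - 8*m + 15) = (m - 3)*(m - 1)*(m - 5)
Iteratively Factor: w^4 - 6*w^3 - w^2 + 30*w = (w + 2)*(w^3 - 8*w^2 + 15*w) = w*(w + 2)*(w^2 - 8*w + 15) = w*(w - 5)*(w + 2)*(w - 3)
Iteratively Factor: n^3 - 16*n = (n)*(n^2 - 16) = n*(n - 4)*(n + 4)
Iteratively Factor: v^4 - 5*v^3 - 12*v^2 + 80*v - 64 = (v - 1)*(v^3 - 4*v^2 - 16*v + 64) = (v - 4)*(v - 1)*(v^2 - 16) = (v - 4)^2*(v - 1)*(v + 4)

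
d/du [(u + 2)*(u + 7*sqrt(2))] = 2*u + 2 + 7*sqrt(2)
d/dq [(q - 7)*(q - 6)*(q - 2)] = 3*q^2 - 30*q + 68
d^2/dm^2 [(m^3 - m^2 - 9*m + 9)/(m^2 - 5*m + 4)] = 14/(m^3 - 12*m^2 + 48*m - 64)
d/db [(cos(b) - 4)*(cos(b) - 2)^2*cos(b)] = 4*(-cos(b)^3 + 6*cos(b)^2 - 10*cos(b) + 4)*sin(b)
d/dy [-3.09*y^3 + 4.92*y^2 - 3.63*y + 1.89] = -9.27*y^2 + 9.84*y - 3.63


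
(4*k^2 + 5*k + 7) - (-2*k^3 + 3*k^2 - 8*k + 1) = 2*k^3 + k^2 + 13*k + 6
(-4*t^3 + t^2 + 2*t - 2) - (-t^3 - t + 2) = -3*t^3 + t^2 + 3*t - 4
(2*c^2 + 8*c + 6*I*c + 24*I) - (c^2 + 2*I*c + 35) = c^2 + 8*c + 4*I*c - 35 + 24*I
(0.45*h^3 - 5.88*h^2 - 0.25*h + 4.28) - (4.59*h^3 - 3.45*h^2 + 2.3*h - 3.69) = -4.14*h^3 - 2.43*h^2 - 2.55*h + 7.97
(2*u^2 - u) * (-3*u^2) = -6*u^4 + 3*u^3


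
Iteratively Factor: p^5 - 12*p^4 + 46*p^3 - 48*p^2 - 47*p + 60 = (p - 4)*(p^4 - 8*p^3 + 14*p^2 + 8*p - 15) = (p - 4)*(p - 3)*(p^3 - 5*p^2 - p + 5) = (p - 4)*(p - 3)*(p + 1)*(p^2 - 6*p + 5) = (p - 4)*(p - 3)*(p - 1)*(p + 1)*(p - 5)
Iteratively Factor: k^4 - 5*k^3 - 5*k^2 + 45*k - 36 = (k - 3)*(k^3 - 2*k^2 - 11*k + 12) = (k - 4)*(k - 3)*(k^2 + 2*k - 3) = (k - 4)*(k - 3)*(k + 3)*(k - 1)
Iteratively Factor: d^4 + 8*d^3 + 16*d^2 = (d + 4)*(d^3 + 4*d^2) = (d + 4)^2*(d^2) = d*(d + 4)^2*(d)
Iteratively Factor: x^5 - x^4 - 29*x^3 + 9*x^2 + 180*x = (x)*(x^4 - x^3 - 29*x^2 + 9*x + 180) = x*(x + 3)*(x^3 - 4*x^2 - 17*x + 60) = x*(x - 3)*(x + 3)*(x^2 - x - 20) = x*(x - 3)*(x + 3)*(x + 4)*(x - 5)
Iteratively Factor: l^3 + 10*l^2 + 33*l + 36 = (l + 4)*(l^2 + 6*l + 9) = (l + 3)*(l + 4)*(l + 3)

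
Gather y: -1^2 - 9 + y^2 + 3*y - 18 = y^2 + 3*y - 28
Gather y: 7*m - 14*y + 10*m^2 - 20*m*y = 10*m^2 + 7*m + y*(-20*m - 14)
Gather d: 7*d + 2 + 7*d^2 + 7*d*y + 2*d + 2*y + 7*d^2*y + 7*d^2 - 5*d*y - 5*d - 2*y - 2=d^2*(7*y + 14) + d*(2*y + 4)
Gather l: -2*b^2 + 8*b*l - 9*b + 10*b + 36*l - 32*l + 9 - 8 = -2*b^2 + b + l*(8*b + 4) + 1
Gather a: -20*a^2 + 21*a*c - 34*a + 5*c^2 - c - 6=-20*a^2 + a*(21*c - 34) + 5*c^2 - c - 6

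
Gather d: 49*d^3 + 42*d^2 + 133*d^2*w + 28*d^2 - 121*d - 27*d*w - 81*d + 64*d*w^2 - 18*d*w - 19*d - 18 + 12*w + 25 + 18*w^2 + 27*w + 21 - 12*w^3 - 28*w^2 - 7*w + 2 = 49*d^3 + d^2*(133*w + 70) + d*(64*w^2 - 45*w - 221) - 12*w^3 - 10*w^2 + 32*w + 30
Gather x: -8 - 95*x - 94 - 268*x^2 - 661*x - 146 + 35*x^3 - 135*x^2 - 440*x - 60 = 35*x^3 - 403*x^2 - 1196*x - 308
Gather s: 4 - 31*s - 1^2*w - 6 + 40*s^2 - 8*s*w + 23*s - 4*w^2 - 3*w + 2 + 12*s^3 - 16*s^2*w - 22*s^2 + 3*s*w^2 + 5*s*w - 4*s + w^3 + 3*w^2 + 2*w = 12*s^3 + s^2*(18 - 16*w) + s*(3*w^2 - 3*w - 12) + w^3 - w^2 - 2*w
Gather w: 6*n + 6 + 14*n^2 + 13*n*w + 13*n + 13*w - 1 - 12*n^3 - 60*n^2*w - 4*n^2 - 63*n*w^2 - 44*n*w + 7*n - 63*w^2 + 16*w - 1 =-12*n^3 + 10*n^2 + 26*n + w^2*(-63*n - 63) + w*(-60*n^2 - 31*n + 29) + 4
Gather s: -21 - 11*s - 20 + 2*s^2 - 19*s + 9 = 2*s^2 - 30*s - 32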